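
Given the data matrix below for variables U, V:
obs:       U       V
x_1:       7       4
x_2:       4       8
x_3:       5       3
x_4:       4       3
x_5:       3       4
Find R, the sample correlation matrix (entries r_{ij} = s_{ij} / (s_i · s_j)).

Step 1 — column means:
  mean(U) = (7 + 4 + 5 + 4 + 3) / 5 = 23/5 = 4.6
  mean(V) = (4 + 8 + 3 + 3 + 4) / 5 = 22/5 = 4.4

Step 2 — sample variances and covariances s[i,j] = (1/(n-1)) · Σ_k (x_{k,i} - mean_i) · (x_{k,j} - mean_j), with n-1 = 4:
  s[U,U] = ((2.4)·(2.4) + (-0.6)·(-0.6) + (0.4)·(0.4) + (-0.6)·(-0.6) + (-1.6)·(-1.6)) / 4 = 9.2/4 = 2.3
  s[U,V] = ((2.4)·(-0.4) + (-0.6)·(3.6) + (0.4)·(-1.4) + (-0.6)·(-1.4) + (-1.6)·(-0.4)) / 4 = -2.2/4 = -0.55
  s[V,V] = ((-0.4)·(-0.4) + (3.6)·(3.6) + (-1.4)·(-1.4) + (-1.4)·(-1.4) + (-0.4)·(-0.4)) / 4 = 17.2/4 = 4.3
  Sample standard deviations s_i = √(s[i,i]):
  s(U) = √(2.3) = 1.5166
  s(V) = √(4.3) = 2.0736

Step 3 — r_{ij} = s_{ij} / (s_i · s_j):
  r[U,U] = 1 (diagonal).
  r[U,V] = -0.55 / (1.5166 · 2.0736) = -0.55 / 3.1448 = -0.1749
  r[V,V] = 1 (diagonal).

R is symmetric with unit diagonal. Assembling:

R = [[1, -0.1749],
 [-0.1749, 1]]


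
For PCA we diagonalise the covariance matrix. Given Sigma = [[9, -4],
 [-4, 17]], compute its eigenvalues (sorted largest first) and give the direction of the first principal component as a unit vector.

Step 1 — characteristic polynomial of 2×2 Sigma:
  det(Sigma - λI) = λ² - trace · λ + det = 0.
  trace = 9 + 17 = 26, det = 9·17 - (-4)² = 137.
Step 2 — discriminant:
  Δ = trace² - 4·det = 676 - 548 = 128.
Step 3 — eigenvalues:
  λ = (trace ± √Δ)/2 = (26 ± 11.3137)/2,
  λ_1 = 18.6569,  λ_2 = 7.3431.

Step 4 — unit eigenvector for λ_1: solve (Sigma - λ_1 I)v = 0. First row:
  (9 - 18.6569)·v_x + (-4)·v_y = 0, i.e. (-9.6569)·v_x + (-4)·v_y = 0,
  so v ∝ (b, λ_1 - a) = (-4, 9.6569); multiply by -1 so the first entry is positive: u = (4, -9.6569).
  ||u|| = √((4)² + (-9.6569)²) = √(109.2548) ≈ 10.4525,
  v_1 = u/||u|| ≈ (0.3827, -0.9239) (||v_1|| = 1).

λ_1 = 18.6569,  λ_2 = 7.3431;  v_1 ≈ (0.3827, -0.9239)


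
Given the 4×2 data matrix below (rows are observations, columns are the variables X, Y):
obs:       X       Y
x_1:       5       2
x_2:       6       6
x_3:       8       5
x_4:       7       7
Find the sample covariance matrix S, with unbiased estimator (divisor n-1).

Step 1 — column means:
  mean(X) = (5 + 6 + 8 + 7) / 4 = 26/4 = 6.5
  mean(Y) = (2 + 6 + 5 + 7) / 4 = 20/4 = 5

Step 2 — sample covariance S[i,j] = (1/(n-1)) · Σ_k (x_{k,i} - mean_i) · (x_{k,j} - mean_j), with n-1 = 3.
  S[X,X] = ((-1.5)·(-1.5) + (-0.5)·(-0.5) + (1.5)·(1.5) + (0.5)·(0.5)) / 3 = 5/3 = 1.6667
  S[X,Y] = ((-1.5)·(-3) + (-0.5)·(1) + (1.5)·(0) + (0.5)·(2)) / 3 = 5/3 = 1.6667
  S[Y,Y] = ((-3)·(-3) + (1)·(1) + (0)·(0) + (2)·(2)) / 3 = 14/3 = 4.6667

S is symmetric (S[j,i] = S[i,j]). Assembling:

S = [[1.6667, 1.6667],
 [1.6667, 4.6667]]


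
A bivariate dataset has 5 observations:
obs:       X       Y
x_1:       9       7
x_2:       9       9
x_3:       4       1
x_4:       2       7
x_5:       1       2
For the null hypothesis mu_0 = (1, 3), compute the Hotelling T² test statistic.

Step 1 — sample mean vector:
  mean(X) = (9 + 9 + 4 + 2 + 1) / 5 = 25/5 = 5
  mean(Y) = (7 + 9 + 1 + 7 + 2) / 5 = 26/5 = 5.2
  x̄ = (5, 5.2),  deviation x̄ - mu_0 = (5, 5.2) - (1, 3) = (4, 2.2).

Step 2 — sample covariance matrix, S[i,j] = (1/(n-1)) · Σ_k (x_{k,i} - mean_i) · (x_{k,j} - mean_j), divisor n-1 = 4:
  S[X,X] = ((4)·(4) + (4)·(4) + (-1)·(-1) + (-3)·(-3) + (-4)·(-4)) / 4 = 58/4 = 14.5
  S[X,Y] = ((4)·(1.8) + (4)·(3.8) + (-1)·(-4.2) + (-3)·(1.8) + (-4)·(-3.2)) / 4 = 34/4 = 8.5
  S[Y,Y] = ((1.8)·(1.8) + (3.8)·(3.8) + (-4.2)·(-4.2) + (1.8)·(1.8) + (-3.2)·(-3.2)) / 4 = 48.8/4 = 12.2
  S = [[14.5, 8.5],
 [8.5, 12.2]].

Step 3 — invert S. det(S) = 14.5·12.2 - (8.5)² = 104.65.
  S^{-1} = (1/det) · [[d, -b], [-b, a]] = [[0.1166, -0.0812],
 [-0.0812, 0.1386]].

Step 4 — quadratic form (x̄ - mu_0)^T · S^{-1} · (x̄ - mu_0):
  S^{-1} · (x̄ - mu_0) = (0.2876, -0.0201),
  (x̄ - mu_0)^T · [...] = (4)·(0.2876) + (2.2)·(-0.0201) = 1.1064.

Step 5 — scale by n: T² = 5 · 1.1064 = 5.5318.

T² ≈ 5.5318


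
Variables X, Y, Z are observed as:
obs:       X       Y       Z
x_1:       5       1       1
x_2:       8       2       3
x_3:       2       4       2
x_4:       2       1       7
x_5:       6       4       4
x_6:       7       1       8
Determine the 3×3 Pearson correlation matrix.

Step 1 — column means:
  mean(X) = (5 + 8 + 2 + 2 + 6 + 7) / 6 = 30/6 = 5
  mean(Y) = (1 + 2 + 4 + 1 + 4 + 1) / 6 = 13/6 = 2.1667
  mean(Z) = (1 + 3 + 2 + 7 + 4 + 8) / 6 = 25/6 = 4.1667

Step 2 — sample variances and covariances s[i,j] = (1/(n-1)) · Σ_k (x_{k,i} - mean_i) · (x_{k,j} - mean_j), with n-1 = 5:
  s[X,X] = ((0)·(0) + (3)·(3) + (-3)·(-3) + (-3)·(-3) + (1)·(1) + (2)·(2)) / 5 = 32/5 = 6.4
  s[X,Y] = ((0)·(-1.1667) + (3)·(-0.1667) + (-3)·(1.8333) + (-3)·(-1.1667) + (1)·(1.8333) + (2)·(-1.1667)) / 5 = -3/5 = -0.6
  s[X,Z] = ((0)·(-3.1667) + (3)·(-1.1667) + (-3)·(-2.1667) + (-3)·(2.8333) + (1)·(-0.1667) + (2)·(3.8333)) / 5 = 2/5 = 0.4
  s[Y,Y] = ((-1.1667)·(-1.1667) + (-0.1667)·(-0.1667) + (1.8333)·(1.8333) + (-1.1667)·(-1.1667) + (1.8333)·(1.8333) + (-1.1667)·(-1.1667)) / 5 = 10.8333/5 = 2.1667
  s[Y,Z] = ((-1.1667)·(-3.1667) + (-0.1667)·(-1.1667) + (1.8333)·(-2.1667) + (-1.1667)·(2.8333) + (1.8333)·(-0.1667) + (-1.1667)·(3.8333)) / 5 = -8.1667/5 = -1.6333
  s[Z,Z] = ((-3.1667)·(-3.1667) + (-1.1667)·(-1.1667) + (-2.1667)·(-2.1667) + (2.8333)·(2.8333) + (-0.1667)·(-0.1667) + (3.8333)·(3.8333)) / 5 = 38.8333/5 = 7.7667
  Sample standard deviations s_i = √(s[i,i]):
  s(X) = √(6.4) = 2.5298
  s(Y) = √(2.1667) = 1.472
  s(Z) = √(7.7667) = 2.7869

Step 3 — r_{ij} = s_{ij} / (s_i · s_j):
  r[X,X] = 1 (diagonal).
  r[X,Y] = -0.6 / (2.5298 · 1.472) = -0.6 / 3.7238 = -0.1611
  r[X,Z] = 0.4 / (2.5298 · 2.7869) = 0.4 / 7.0503 = 0.0567
  r[Y,Y] = 1 (diagonal).
  r[Y,Z] = -1.6333 / (1.472 · 2.7869) = -1.6333 / 4.1022 = -0.3982
  r[Z,Z] = 1 (diagonal).

R is symmetric with unit diagonal. Assembling:

R = [[1, -0.1611, 0.0567],
 [-0.1611, 1, -0.3982],
 [0.0567, -0.3982, 1]]


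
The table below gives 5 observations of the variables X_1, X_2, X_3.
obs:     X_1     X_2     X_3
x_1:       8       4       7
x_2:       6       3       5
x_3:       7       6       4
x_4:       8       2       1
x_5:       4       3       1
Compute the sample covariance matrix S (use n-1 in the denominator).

Step 1 — column means:
  mean(X_1) = (8 + 6 + 7 + 8 + 4) / 5 = 33/5 = 6.6
  mean(X_2) = (4 + 3 + 6 + 2 + 3) / 5 = 18/5 = 3.6
  mean(X_3) = (7 + 5 + 4 + 1 + 1) / 5 = 18/5 = 3.6

Step 2 — sample covariance S[i,j] = (1/(n-1)) · Σ_k (x_{k,i} - mean_i) · (x_{k,j} - mean_j), with n-1 = 4.
  S[X_1,X_1] = ((1.4)·(1.4) + (-0.6)·(-0.6) + (0.4)·(0.4) + (1.4)·(1.4) + (-2.6)·(-2.6)) / 4 = 11.2/4 = 2.8
  S[X_1,X_2] = ((1.4)·(0.4) + (-0.6)·(-0.6) + (0.4)·(2.4) + (1.4)·(-1.6) + (-2.6)·(-0.6)) / 4 = 1.2/4 = 0.3
  S[X_1,X_3] = ((1.4)·(3.4) + (-0.6)·(1.4) + (0.4)·(0.4) + (1.4)·(-2.6) + (-2.6)·(-2.6)) / 4 = 7.2/4 = 1.8
  S[X_2,X_2] = ((0.4)·(0.4) + (-0.6)·(-0.6) + (2.4)·(2.4) + (-1.6)·(-1.6) + (-0.6)·(-0.6)) / 4 = 9.2/4 = 2.3
  S[X_2,X_3] = ((0.4)·(3.4) + (-0.6)·(1.4) + (2.4)·(0.4) + (-1.6)·(-2.6) + (-0.6)·(-2.6)) / 4 = 7.2/4 = 1.8
  S[X_3,X_3] = ((3.4)·(3.4) + (1.4)·(1.4) + (0.4)·(0.4) + (-2.6)·(-2.6) + (-2.6)·(-2.6)) / 4 = 27.2/4 = 6.8

S is symmetric (S[j,i] = S[i,j]). Assembling:

S = [[2.8, 0.3, 1.8],
 [0.3, 2.3, 1.8],
 [1.8, 1.8, 6.8]]


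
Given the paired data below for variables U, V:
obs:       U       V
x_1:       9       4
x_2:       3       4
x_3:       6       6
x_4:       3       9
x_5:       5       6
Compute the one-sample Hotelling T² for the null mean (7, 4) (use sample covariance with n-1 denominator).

Step 1 — sample mean vector:
  mean(U) = (9 + 3 + 6 + 3 + 5) / 5 = 26/5 = 5.2
  mean(V) = (4 + 4 + 6 + 9 + 6) / 5 = 29/5 = 5.8
  x̄ = (5.2, 5.8),  deviation x̄ - mu_0 = (5.2, 5.8) - (7, 4) = (-1.8, 1.8).

Step 2 — sample covariance matrix, S[i,j] = (1/(n-1)) · Σ_k (x_{k,i} - mean_i) · (x_{k,j} - mean_j), divisor n-1 = 4:
  S[U,U] = ((3.8)·(3.8) + (-2.2)·(-2.2) + (0.8)·(0.8) + (-2.2)·(-2.2) + (-0.2)·(-0.2)) / 4 = 24.8/4 = 6.2
  S[U,V] = ((3.8)·(-1.8) + (-2.2)·(-1.8) + (0.8)·(0.2) + (-2.2)·(3.2) + (-0.2)·(0.2)) / 4 = -9.8/4 = -2.45
  S[V,V] = ((-1.8)·(-1.8) + (-1.8)·(-1.8) + (0.2)·(0.2) + (3.2)·(3.2) + (0.2)·(0.2)) / 4 = 16.8/4 = 4.2
  S = [[6.2, -2.45],
 [-2.45, 4.2]].

Step 3 — invert S. det(S) = 6.2·4.2 - (-2.45)² = 20.0375.
  S^{-1} = (1/det) · [[d, -b], [-b, a]] = [[0.2096, 0.1223],
 [0.1223, 0.3094]].

Step 4 — quadratic form (x̄ - mu_0)^T · S^{-1} · (x̄ - mu_0):
  S^{-1} · (x̄ - mu_0) = (-0.1572, 0.3369),
  (x̄ - mu_0)^T · [...] = (-1.8)·(-0.1572) + (1.8)·(0.3369) = 0.8893.

Step 5 — scale by n: T² = 5 · 0.8893 = 4.4467.

T² ≈ 4.4467


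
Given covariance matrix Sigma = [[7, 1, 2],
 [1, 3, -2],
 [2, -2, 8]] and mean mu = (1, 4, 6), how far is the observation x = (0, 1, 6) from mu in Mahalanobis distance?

Step 1 — centre the observation: (x - mu) = (-1, -3, 0).

Step 2 — invert Sigma (cofactor / det for 3×3, or solve directly):
  Sigma^{-1} = [[0.1786, -0.1071, -0.0714],
 [-0.1071, 0.4643, 0.1429],
 [-0.0714, 0.1429, 0.1786]].

Step 3 — form the quadratic (x - mu)^T · Sigma^{-1} · (x - mu):
  Sigma^{-1} · (x - mu) = (0.1429, -1.2857, -0.3571).
  (x - mu)^T · [Sigma^{-1} · (x - mu)] = (-1)·(0.1429) + (-3)·(-1.2857) + (0)·(-0.3571) = 3.7143.

Step 4 — take square root: d = √(3.7143) ≈ 1.9272.

d(x, mu) = √(3.7143) ≈ 1.9272


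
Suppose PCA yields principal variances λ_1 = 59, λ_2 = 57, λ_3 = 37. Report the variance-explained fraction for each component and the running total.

Step 1 — total variance = trace(Sigma) = Σ λ_i = 59 + 57 + 37 = 153.

Step 2 — fraction explained by component i = λ_i / Σ λ:
  PC1: 59/153 = 0.3856
  PC2: 57/153 = 0.3725
  PC3: 37/153 = 0.2418

Step 3 — cumulative fraction after k components = (λ_1 + ... + λ_k) / Σ λ:
  k = 1: 59/153 = 0.3856
  k = 2: (59 + 57)/153 = 116/153 = 0.7582
  k = 3: (59 + 57 + 37)/153 = 153/153 = 1

Summary (fraction, with percent):

explained: PC1 0.3856 (38.56%), PC2 0.3725 (37.25%), PC3 0.2418 (24.18%);  cumulative: 0.3856, 0.7582, 1


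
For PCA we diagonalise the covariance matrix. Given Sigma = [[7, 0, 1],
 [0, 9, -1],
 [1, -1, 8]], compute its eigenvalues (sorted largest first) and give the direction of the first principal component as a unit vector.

Step 1 — characteristic polynomial p(λ) = det(λI - Sigma) = λ³ - tr·λ² + c_1·λ - det, where tr = trace, c_1 = sum of the principal 2×2 minors, det = det(Sigma):
  tr = 7 + 9 + 8 = 24,
  c_1 = (7·9 - (0)²) + (7·8 - (1)²) + (9·8 - (-1)²) = 63 + 55 + 71 = 189,
  det = 7·(9·8 - (-1)²) - (0)·((0)·8 - (-1)·(1)) + (1)·((0)·(-1) - 9·(1)) = 7·(71) - (0)·(1) + (1)·(-9) = 488.
  So p(λ) = λ³ - 24λ² + 189λ - 488.
Step 2 — look for an integer root (rational root theorem: any rational root is an integer divisor of 488). Testing λ = 8:
  p(8) = 512 - 1536 + 1512 - 488 = 0  ✓
  Dividing out (λ - 8): p(λ) = (λ - 8)(λ² - 16λ + 61).
Step 3 — remaining eigenvalues from the quadratic λ² - 16λ + 61 = 0:
  Δ = 16² - 4·61 = 256 - 244 = 12,  λ = (16 ± √12)/2 = (16 ± 3.4641)/2 ≈ 9.7321 or 6.2679.
  Sorted: λ_1 = 9.7321,  λ_2 = 8,  λ_3 = 6.2679  (check: sum = 24 = tr ✓).

Step 4 — unit eigenvector for λ_1 ≈ 9.7321: v spans the null space of (Sigma - λ_1 I), whose rows are
  r_1 = (-2.7321, 0, 1),  r_2 = (0, -0.7321, -1),  r_3 = (1, -1, -1.7321).
  v is orthogonal to every row, so take v ∝ r_1 × r_2 = ((0)·(-1) - (1)·(-0.7321), (1)·(0) - (-2.7321)·(-1), (-2.7321)·(-0.7321) - (0)·(0)) ≈ (0.7321, -2.7321, 2).
  Let u = (0.7321, -2.7321, 2).
  ||u|| = √((0.7321)² + (-2.7321)² + (2)²) = √(12) ≈ 3.4641,  v_1 = u/||u|| ≈ (0.2113, -0.7887, 0.5774) (||v_1|| = 1).

λ_1 = 9.7321,  λ_2 = 8,  λ_3 = 6.2679;  v_1 ≈ (0.2113, -0.7887, 0.5774)


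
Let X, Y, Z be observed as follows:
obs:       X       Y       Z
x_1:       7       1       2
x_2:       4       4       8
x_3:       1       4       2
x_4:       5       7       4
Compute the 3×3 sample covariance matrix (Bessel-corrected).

Step 1 — column means:
  mean(X) = (7 + 4 + 1 + 5) / 4 = 17/4 = 4.25
  mean(Y) = (1 + 4 + 4 + 7) / 4 = 16/4 = 4
  mean(Z) = (2 + 8 + 2 + 4) / 4 = 16/4 = 4

Step 2 — sample covariance S[i,j] = (1/(n-1)) · Σ_k (x_{k,i} - mean_i) · (x_{k,j} - mean_j), with n-1 = 3.
  S[X,X] = ((2.75)·(2.75) + (-0.25)·(-0.25) + (-3.25)·(-3.25) + (0.75)·(0.75)) / 3 = 18.75/3 = 6.25
  S[X,Y] = ((2.75)·(-3) + (-0.25)·(0) + (-3.25)·(0) + (0.75)·(3)) / 3 = -6/3 = -2
  S[X,Z] = ((2.75)·(-2) + (-0.25)·(4) + (-3.25)·(-2) + (0.75)·(0)) / 3 = 0/3 = 0
  S[Y,Y] = ((-3)·(-3) + (0)·(0) + (0)·(0) + (3)·(3)) / 3 = 18/3 = 6
  S[Y,Z] = ((-3)·(-2) + (0)·(4) + (0)·(-2) + (3)·(0)) / 3 = 6/3 = 2
  S[Z,Z] = ((-2)·(-2) + (4)·(4) + (-2)·(-2) + (0)·(0)) / 3 = 24/3 = 8

S is symmetric (S[j,i] = S[i,j]). Assembling:

S = [[6.25, -2, 0],
 [-2, 6, 2],
 [0, 2, 8]]


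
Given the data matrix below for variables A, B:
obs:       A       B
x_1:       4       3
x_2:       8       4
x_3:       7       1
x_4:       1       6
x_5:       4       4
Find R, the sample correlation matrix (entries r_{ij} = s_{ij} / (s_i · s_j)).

Step 1 — column means:
  mean(A) = (4 + 8 + 7 + 1 + 4) / 5 = 24/5 = 4.8
  mean(B) = (3 + 4 + 1 + 6 + 4) / 5 = 18/5 = 3.6

Step 2 — sample variances and covariances s[i,j] = (1/(n-1)) · Σ_k (x_{k,i} - mean_i) · (x_{k,j} - mean_j), with n-1 = 4:
  s[A,A] = ((-0.8)·(-0.8) + (3.2)·(3.2) + (2.2)·(2.2) + (-3.8)·(-3.8) + (-0.8)·(-0.8)) / 4 = 30.8/4 = 7.7
  s[A,B] = ((-0.8)·(-0.6) + (3.2)·(0.4) + (2.2)·(-2.6) + (-3.8)·(2.4) + (-0.8)·(0.4)) / 4 = -13.4/4 = -3.35
  s[B,B] = ((-0.6)·(-0.6) + (0.4)·(0.4) + (-2.6)·(-2.6) + (2.4)·(2.4) + (0.4)·(0.4)) / 4 = 13.2/4 = 3.3
  Sample standard deviations s_i = √(s[i,i]):
  s(A) = √(7.7) = 2.7749
  s(B) = √(3.3) = 1.8166

Step 3 — r_{ij} = s_{ij} / (s_i · s_j):
  r[A,A] = 1 (diagonal).
  r[A,B] = -3.35 / (2.7749 · 1.8166) = -3.35 / 5.0408 = -0.6646
  r[B,B] = 1 (diagonal).

R is symmetric with unit diagonal. Assembling:

R = [[1, -0.6646],
 [-0.6646, 1]]


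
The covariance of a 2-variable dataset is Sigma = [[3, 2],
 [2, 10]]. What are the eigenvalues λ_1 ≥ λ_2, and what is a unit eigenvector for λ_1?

Step 1 — characteristic polynomial of 2×2 Sigma:
  det(Sigma - λI) = λ² - trace · λ + det = 0.
  trace = 3 + 10 = 13, det = 3·10 - (2)² = 26.
Step 2 — discriminant:
  Δ = trace² - 4·det = 169 - 104 = 65.
Step 3 — eigenvalues:
  λ = (trace ± √Δ)/2 = (13 ± 8.0623)/2,
  λ_1 = 10.5311,  λ_2 = 2.4689.

Step 4 — unit eigenvector for λ_1: solve (Sigma - λ_1 I)v = 0. First row:
  (3 - 10.5311)·v_x + (2)·v_y = 0, i.e. (-7.5311)·v_x + (2)·v_y = 0,
  so v ∝ (b, λ_1 - a) = (2, 7.5311) = u.
  ||u|| = √((2)² + (7.5311)²) = √(60.7179) ≈ 7.7922,
  v_1 = u/||u|| ≈ (0.2567, 0.9665) (||v_1|| = 1).

λ_1 = 10.5311,  λ_2 = 2.4689;  v_1 ≈ (0.2567, 0.9665)


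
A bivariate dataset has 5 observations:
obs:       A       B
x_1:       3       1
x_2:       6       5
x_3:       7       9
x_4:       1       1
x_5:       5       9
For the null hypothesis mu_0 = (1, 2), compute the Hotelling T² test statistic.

Step 1 — sample mean vector:
  mean(A) = (3 + 6 + 7 + 1 + 5) / 5 = 22/5 = 4.4
  mean(B) = (1 + 5 + 9 + 1 + 9) / 5 = 25/5 = 5
  x̄ = (4.4, 5),  deviation x̄ - mu_0 = (4.4, 5) - (1, 2) = (3.4, 3).

Step 2 — sample covariance matrix, S[i,j] = (1/(n-1)) · Σ_k (x_{k,i} - mean_i) · (x_{k,j} - mean_j), divisor n-1 = 4:
  S[A,A] = ((-1.4)·(-1.4) + (1.6)·(1.6) + (2.6)·(2.6) + (-3.4)·(-3.4) + (0.6)·(0.6)) / 4 = 23.2/4 = 5.8
  S[A,B] = ((-1.4)·(-4) + (1.6)·(0) + (2.6)·(4) + (-3.4)·(-4) + (0.6)·(4)) / 4 = 32/4 = 8
  S[B,B] = ((-4)·(-4) + (0)·(0) + (4)·(4) + (-4)·(-4) + (4)·(4)) / 4 = 64/4 = 16
  S = [[5.8, 8],
 [8, 16]].

Step 3 — invert S. det(S) = 5.8·16 - (8)² = 28.8.
  S^{-1} = (1/det) · [[d, -b], [-b, a]] = [[0.5556, -0.2778],
 [-0.2778, 0.2014]].

Step 4 — quadratic form (x̄ - mu_0)^T · S^{-1} · (x̄ - mu_0):
  S^{-1} · (x̄ - mu_0) = (1.0556, -0.3403),
  (x̄ - mu_0)^T · [...] = (3.4)·(1.0556) + (3)·(-0.3403) = 2.5681.

Step 5 — scale by n: T² = 5 · 2.5681 = 12.8403.

T² ≈ 12.8403


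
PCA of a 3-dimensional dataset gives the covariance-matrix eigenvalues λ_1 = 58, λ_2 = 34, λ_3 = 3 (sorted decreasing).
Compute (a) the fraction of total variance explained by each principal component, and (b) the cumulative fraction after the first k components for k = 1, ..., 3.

Step 1 — total variance = trace(Sigma) = Σ λ_i = 58 + 34 + 3 = 95.

Step 2 — fraction explained by component i = λ_i / Σ λ:
  PC1: 58/95 = 0.6105
  PC2: 34/95 = 0.3579
  PC3: 3/95 = 0.0316

Step 3 — cumulative fraction after k components = (λ_1 + ... + λ_k) / Σ λ:
  k = 1: 58/95 = 0.6105
  k = 2: (58 + 34)/95 = 92/95 = 0.9684
  k = 3: (58 + 34 + 3)/95 = 95/95 = 1

Summary (fraction, with percent):

explained: PC1 0.6105 (61.05%), PC2 0.3579 (35.79%), PC3 0.0316 (3.16%);  cumulative: 0.6105, 0.9684, 1


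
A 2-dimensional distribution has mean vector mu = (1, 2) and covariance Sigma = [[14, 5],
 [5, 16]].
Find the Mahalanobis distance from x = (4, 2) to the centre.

Step 1 — centre the observation: (x - mu) = (3, 0).

Step 2 — invert Sigma. det(Sigma) = 14·16 - (5)² = 199.
  Sigma^{-1} = (1/det) · [[d, -b], [-b, a]] = [[0.0804, -0.0251],
 [-0.0251, 0.0704]].

Step 3 — form the quadratic (x - mu)^T · Sigma^{-1} · (x - mu):
  Sigma^{-1} · (x - mu) = (0.2412, -0.0754).
  (x - mu)^T · [Sigma^{-1} · (x - mu)] = (3)·(0.2412) + (0)·(-0.0754) = 0.7236.

Step 4 — take square root: d = √(0.7236) ≈ 0.8507.

d(x, mu) = √(0.7236) ≈ 0.8507


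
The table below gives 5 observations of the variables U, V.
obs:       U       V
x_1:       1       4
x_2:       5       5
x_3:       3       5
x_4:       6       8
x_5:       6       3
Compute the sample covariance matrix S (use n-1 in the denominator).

Step 1 — column means:
  mean(U) = (1 + 5 + 3 + 6 + 6) / 5 = 21/5 = 4.2
  mean(V) = (4 + 5 + 5 + 8 + 3) / 5 = 25/5 = 5

Step 2 — sample covariance S[i,j] = (1/(n-1)) · Σ_k (x_{k,i} - mean_i) · (x_{k,j} - mean_j), with n-1 = 4.
  S[U,U] = ((-3.2)·(-3.2) + (0.8)·(0.8) + (-1.2)·(-1.2) + (1.8)·(1.8) + (1.8)·(1.8)) / 4 = 18.8/4 = 4.7
  S[U,V] = ((-3.2)·(-1) + (0.8)·(0) + (-1.2)·(0) + (1.8)·(3) + (1.8)·(-2)) / 4 = 5/4 = 1.25
  S[V,V] = ((-1)·(-1) + (0)·(0) + (0)·(0) + (3)·(3) + (-2)·(-2)) / 4 = 14/4 = 3.5

S is symmetric (S[j,i] = S[i,j]). Assembling:

S = [[4.7, 1.25],
 [1.25, 3.5]]


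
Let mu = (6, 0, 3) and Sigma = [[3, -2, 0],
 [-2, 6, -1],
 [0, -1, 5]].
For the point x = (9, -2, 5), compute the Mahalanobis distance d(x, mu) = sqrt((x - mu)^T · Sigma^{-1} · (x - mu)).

Step 1 — centre the observation: (x - mu) = (3, -2, 2).

Step 2 — invert Sigma (cofactor / det for 3×3, or solve directly):
  Sigma^{-1} = [[0.4328, 0.1493, 0.0299],
 [0.1493, 0.2239, 0.0448],
 [0.0299, 0.0448, 0.209]].

Step 3 — form the quadratic (x - mu)^T · Sigma^{-1} · (x - mu):
  Sigma^{-1} · (x - mu) = (1.0597, 0.0896, 0.4179).
  (x - mu)^T · [Sigma^{-1} · (x - mu)] = (3)·(1.0597) + (-2)·(0.0896) + (2)·(0.4179) = 3.8358.

Step 4 — take square root: d = √(3.8358) ≈ 1.9585.

d(x, mu) = √(3.8358) ≈ 1.9585


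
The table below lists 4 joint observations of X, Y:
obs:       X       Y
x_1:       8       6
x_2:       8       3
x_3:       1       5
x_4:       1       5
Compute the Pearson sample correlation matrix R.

Step 1 — column means:
  mean(X) = (8 + 8 + 1 + 1) / 4 = 18/4 = 4.5
  mean(Y) = (6 + 3 + 5 + 5) / 4 = 19/4 = 4.75

Step 2 — sample variances and covariances s[i,j] = (1/(n-1)) · Σ_k (x_{k,i} - mean_i) · (x_{k,j} - mean_j), with n-1 = 3:
  s[X,X] = ((3.5)·(3.5) + (3.5)·(3.5) + (-3.5)·(-3.5) + (-3.5)·(-3.5)) / 3 = 49/3 = 16.3333
  s[X,Y] = ((3.5)·(1.25) + (3.5)·(-1.75) + (-3.5)·(0.25) + (-3.5)·(0.25)) / 3 = -3.5/3 = -1.1667
  s[Y,Y] = ((1.25)·(1.25) + (-1.75)·(-1.75) + (0.25)·(0.25) + (0.25)·(0.25)) / 3 = 4.75/3 = 1.5833
  Sample standard deviations s_i = √(s[i,i]):
  s(X) = √(16.3333) = 4.0415
  s(Y) = √(1.5833) = 1.2583

Step 3 — r_{ij} = s_{ij} / (s_i · s_j):
  r[X,X] = 1 (diagonal).
  r[X,Y] = -1.1667 / (4.0415 · 1.2583) = -1.1667 / 5.0854 = -0.2294
  r[Y,Y] = 1 (diagonal).

R is symmetric with unit diagonal. Assembling:

R = [[1, -0.2294],
 [-0.2294, 1]]


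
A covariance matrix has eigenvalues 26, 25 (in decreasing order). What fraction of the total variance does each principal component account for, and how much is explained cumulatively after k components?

Step 1 — total variance = trace(Sigma) = Σ λ_i = 26 + 25 = 51.

Step 2 — fraction explained by component i = λ_i / Σ λ:
  PC1: 26/51 = 0.5098
  PC2: 25/51 = 0.4902

Step 3 — cumulative fraction after k components = (λ_1 + ... + λ_k) / Σ λ:
  k = 1: 26/51 = 0.5098
  k = 2: (26 + 25)/51 = 51/51 = 1

Summary (fraction, with percent):

explained: PC1 0.5098 (50.98%), PC2 0.4902 (49.02%);  cumulative: 0.5098, 1


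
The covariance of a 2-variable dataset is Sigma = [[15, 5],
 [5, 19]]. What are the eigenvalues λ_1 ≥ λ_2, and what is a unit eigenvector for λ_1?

Step 1 — characteristic polynomial of 2×2 Sigma:
  det(Sigma - λI) = λ² - trace · λ + det = 0.
  trace = 15 + 19 = 34, det = 15·19 - (5)² = 260.
Step 2 — discriminant:
  Δ = trace² - 4·det = 1156 - 1040 = 116.
Step 3 — eigenvalues:
  λ = (trace ± √Δ)/2 = (34 ± 10.7703)/2,
  λ_1 = 22.3852,  λ_2 = 11.6148.

Step 4 — unit eigenvector for λ_1: solve (Sigma - λ_1 I)v = 0. First row:
  (15 - 22.3852)·v_x + (5)·v_y = 0, i.e. (-7.3852)·v_x + (5)·v_y = 0,
  so v ∝ (b, λ_1 - a) = (5, 7.3852) = u.
  ||u|| = √((5)² + (7.3852)²) = √(79.5407) ≈ 8.9186,
  v_1 = u/||u|| ≈ (0.5606, 0.8281) (||v_1|| = 1).

λ_1 = 22.3852,  λ_2 = 11.6148;  v_1 ≈ (0.5606, 0.8281)


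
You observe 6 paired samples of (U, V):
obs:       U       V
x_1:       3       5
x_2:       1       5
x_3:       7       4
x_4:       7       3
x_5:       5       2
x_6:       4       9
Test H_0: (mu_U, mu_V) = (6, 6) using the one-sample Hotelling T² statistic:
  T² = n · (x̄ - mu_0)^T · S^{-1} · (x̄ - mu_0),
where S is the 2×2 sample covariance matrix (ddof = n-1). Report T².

Step 1 — sample mean vector:
  mean(U) = (3 + 1 + 7 + 7 + 5 + 4) / 6 = 27/6 = 4.5
  mean(V) = (5 + 5 + 4 + 3 + 2 + 9) / 6 = 28/6 = 4.6667
  x̄ = (4.5, 4.6667),  deviation x̄ - mu_0 = (4.5, 4.6667) - (6, 6) = (-1.5, -1.3333).

Step 2 — sample covariance matrix, S[i,j] = (1/(n-1)) · Σ_k (x_{k,i} - mean_i) · (x_{k,j} - mean_j), divisor n-1 = 5:
  S[U,U] = ((-1.5)·(-1.5) + (-3.5)·(-3.5) + (2.5)·(2.5) + (2.5)·(2.5) + (0.5)·(0.5) + (-0.5)·(-0.5)) / 5 = 27.5/5 = 5.5
  S[U,V] = ((-1.5)·(0.3333) + (-3.5)·(0.3333) + (2.5)·(-0.6667) + (2.5)·(-1.6667) + (0.5)·(-2.6667) + (-0.5)·(4.3333)) / 5 = -11/5 = -2.2
  S[V,V] = ((0.3333)·(0.3333) + (0.3333)·(0.3333) + (-0.6667)·(-0.6667) + (-1.6667)·(-1.6667) + (-2.6667)·(-2.6667) + (4.3333)·(4.3333)) / 5 = 29.3333/5 = 5.8667
  S = [[5.5, -2.2],
 [-2.2, 5.8667]].

Step 3 — invert S. det(S) = 5.5·5.8667 - (-2.2)² = 27.4267.
  S^{-1} = (1/det) · [[d, -b], [-b, a]] = [[0.2139, 0.0802],
 [0.0802, 0.2005]].

Step 4 — quadratic form (x̄ - mu_0)^T · S^{-1} · (x̄ - mu_0):
  S^{-1} · (x̄ - mu_0) = (-0.4278, -0.3877),
  (x̄ - mu_0)^T · [...] = (-1.5)·(-0.4278) + (-1.3333)·(-0.3877) = 1.1586.

Step 5 — scale by n: T² = 6 · 1.1586 = 6.9519.

T² ≈ 6.9519


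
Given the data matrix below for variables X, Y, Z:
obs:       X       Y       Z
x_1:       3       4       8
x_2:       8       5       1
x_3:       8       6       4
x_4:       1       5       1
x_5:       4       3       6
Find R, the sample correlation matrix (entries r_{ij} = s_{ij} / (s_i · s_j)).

Step 1 — column means:
  mean(X) = (3 + 8 + 8 + 1 + 4) / 5 = 24/5 = 4.8
  mean(Y) = (4 + 5 + 6 + 5 + 3) / 5 = 23/5 = 4.6
  mean(Z) = (8 + 1 + 4 + 1 + 6) / 5 = 20/5 = 4

Step 2 — sample variances and covariances s[i,j] = (1/(n-1)) · Σ_k (x_{k,i} - mean_i) · (x_{k,j} - mean_j), with n-1 = 4:
  s[X,X] = ((-1.8)·(-1.8) + (3.2)·(3.2) + (3.2)·(3.2) + (-3.8)·(-3.8) + (-0.8)·(-0.8)) / 4 = 38.8/4 = 9.7
  s[X,Y] = ((-1.8)·(-0.6) + (3.2)·(0.4) + (3.2)·(1.4) + (-3.8)·(0.4) + (-0.8)·(-1.6)) / 4 = 6.6/4 = 1.65
  s[X,Z] = ((-1.8)·(4) + (3.2)·(-3) + (3.2)·(0) + (-3.8)·(-3) + (-0.8)·(2)) / 4 = -7/4 = -1.75
  s[Y,Y] = ((-0.6)·(-0.6) + (0.4)·(0.4) + (1.4)·(1.4) + (0.4)·(0.4) + (-1.6)·(-1.6)) / 4 = 5.2/4 = 1.3
  s[Y,Z] = ((-0.6)·(4) + (0.4)·(-3) + (1.4)·(0) + (0.4)·(-3) + (-1.6)·(2)) / 4 = -8/4 = -2
  s[Z,Z] = ((4)·(4) + (-3)·(-3) + (0)·(0) + (-3)·(-3) + (2)·(2)) / 4 = 38/4 = 9.5
  Sample standard deviations s_i = √(s[i,i]):
  s(X) = √(9.7) = 3.1145
  s(Y) = √(1.3) = 1.1402
  s(Z) = √(9.5) = 3.0822

Step 3 — r_{ij} = s_{ij} / (s_i · s_j):
  r[X,X] = 1 (diagonal).
  r[X,Y] = 1.65 / (3.1145 · 1.1402) = 1.65 / 3.5511 = 0.4647
  r[X,Z] = -1.75 / (3.1145 · 3.0822) = -1.75 / 9.5995 = -0.1823
  r[Y,Y] = 1 (diagonal).
  r[Y,Z] = -2 / (1.1402 · 3.0822) = -2 / 3.5143 = -0.5691
  r[Z,Z] = 1 (diagonal).

R is symmetric with unit diagonal. Assembling:

R = [[1, 0.4647, -0.1823],
 [0.4647, 1, -0.5691],
 [-0.1823, -0.5691, 1]]


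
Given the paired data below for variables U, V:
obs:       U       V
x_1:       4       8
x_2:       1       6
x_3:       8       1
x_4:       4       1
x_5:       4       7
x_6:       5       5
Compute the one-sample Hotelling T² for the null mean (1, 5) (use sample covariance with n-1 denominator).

Step 1 — sample mean vector:
  mean(U) = (4 + 1 + 8 + 4 + 4 + 5) / 6 = 26/6 = 4.3333
  mean(V) = (8 + 6 + 1 + 1 + 7 + 5) / 6 = 28/6 = 4.6667
  x̄ = (4.3333, 4.6667),  deviation x̄ - mu_0 = (4.3333, 4.6667) - (1, 5) = (3.3333, -0.3333).

Step 2 — sample covariance matrix, S[i,j] = (1/(n-1)) · Σ_k (x_{k,i} - mean_i) · (x_{k,j} - mean_j), divisor n-1 = 5:
  S[U,U] = ((-0.3333)·(-0.3333) + (-3.3333)·(-3.3333) + (3.6667)·(3.6667) + (-0.3333)·(-0.3333) + (-0.3333)·(-0.3333) + (0.6667)·(0.6667)) / 5 = 25.3333/5 = 5.0667
  S[U,V] = ((-0.3333)·(3.3333) + (-3.3333)·(1.3333) + (3.6667)·(-3.6667) + (-0.3333)·(-3.6667) + (-0.3333)·(2.3333) + (0.6667)·(0.3333)) / 5 = -18.3333/5 = -3.6667
  S[V,V] = ((3.3333)·(3.3333) + (1.3333)·(1.3333) + (-3.6667)·(-3.6667) + (-3.6667)·(-3.6667) + (2.3333)·(2.3333) + (0.3333)·(0.3333)) / 5 = 45.3333/5 = 9.0667
  S = [[5.0667, -3.6667],
 [-3.6667, 9.0667]].

Step 3 — invert S. det(S) = 5.0667·9.0667 - (-3.6667)² = 32.4933.
  S^{-1} = (1/det) · [[d, -b], [-b, a]] = [[0.279, 0.1128],
 [0.1128, 0.1559]].

Step 4 — quadratic form (x̄ - mu_0)^T · S^{-1} · (x̄ - mu_0):
  S^{-1} · (x̄ - mu_0) = (0.8925, 0.3242),
  (x̄ - mu_0)^T · [...] = (3.3333)·(0.8925) + (-0.3333)·(0.3242) = 2.8669.

Step 5 — scale by n: T² = 6 · 2.8669 = 17.2015.

T² ≈ 17.2015


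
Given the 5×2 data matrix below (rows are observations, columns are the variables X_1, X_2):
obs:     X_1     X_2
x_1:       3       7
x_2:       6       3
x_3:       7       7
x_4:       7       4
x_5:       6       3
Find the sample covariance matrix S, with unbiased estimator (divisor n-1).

Step 1 — column means:
  mean(X_1) = (3 + 6 + 7 + 7 + 6) / 5 = 29/5 = 5.8
  mean(X_2) = (7 + 3 + 7 + 4 + 3) / 5 = 24/5 = 4.8

Step 2 — sample covariance S[i,j] = (1/(n-1)) · Σ_k (x_{k,i} - mean_i) · (x_{k,j} - mean_j), with n-1 = 4.
  S[X_1,X_1] = ((-2.8)·(-2.8) + (0.2)·(0.2) + (1.2)·(1.2) + (1.2)·(1.2) + (0.2)·(0.2)) / 4 = 10.8/4 = 2.7
  S[X_1,X_2] = ((-2.8)·(2.2) + (0.2)·(-1.8) + (1.2)·(2.2) + (1.2)·(-0.8) + (0.2)·(-1.8)) / 4 = -5.2/4 = -1.3
  S[X_2,X_2] = ((2.2)·(2.2) + (-1.8)·(-1.8) + (2.2)·(2.2) + (-0.8)·(-0.8) + (-1.8)·(-1.8)) / 4 = 16.8/4 = 4.2

S is symmetric (S[j,i] = S[i,j]). Assembling:

S = [[2.7, -1.3],
 [-1.3, 4.2]]


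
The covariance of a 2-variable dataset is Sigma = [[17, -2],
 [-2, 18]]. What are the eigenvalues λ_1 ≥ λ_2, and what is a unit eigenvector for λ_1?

Step 1 — characteristic polynomial of 2×2 Sigma:
  det(Sigma - λI) = λ² - trace · λ + det = 0.
  trace = 17 + 18 = 35, det = 17·18 - (-2)² = 302.
Step 2 — discriminant:
  Δ = trace² - 4·det = 1225 - 1208 = 17.
Step 3 — eigenvalues:
  λ = (trace ± √Δ)/2 = (35 ± 4.1231)/2,
  λ_1 = 19.5616,  λ_2 = 15.4384.

Step 4 — unit eigenvector for λ_1: solve (Sigma - λ_1 I)v = 0. First row:
  (17 - 19.5616)·v_x + (-2)·v_y = 0, i.e. (-2.5616)·v_x + (-2)·v_y = 0,
  so v ∝ (b, λ_1 - a) = (-2, 2.5616); multiply by -1 so the first entry is positive: u = (2, -2.5616).
  ||u|| = √((2)² + (-2.5616)²) = √(10.5616) ≈ 3.2499,
  v_1 = u/||u|| ≈ (0.6154, -0.7882) (||v_1|| = 1).

λ_1 = 19.5616,  λ_2 = 15.4384;  v_1 ≈ (0.6154, -0.7882)


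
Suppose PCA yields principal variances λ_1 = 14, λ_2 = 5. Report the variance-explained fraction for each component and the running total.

Step 1 — total variance = trace(Sigma) = Σ λ_i = 14 + 5 = 19.

Step 2 — fraction explained by component i = λ_i / Σ λ:
  PC1: 14/19 = 0.7368
  PC2: 5/19 = 0.2632

Step 3 — cumulative fraction after k components = (λ_1 + ... + λ_k) / Σ λ:
  k = 1: 14/19 = 0.7368
  k = 2: (14 + 5)/19 = 19/19 = 1

Summary (fraction, with percent):

explained: PC1 0.7368 (73.68%), PC2 0.2632 (26.32%);  cumulative: 0.7368, 1


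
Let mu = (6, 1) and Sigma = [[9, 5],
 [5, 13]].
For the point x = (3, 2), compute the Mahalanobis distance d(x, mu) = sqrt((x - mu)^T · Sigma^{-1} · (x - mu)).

Step 1 — centre the observation: (x - mu) = (-3, 1).

Step 2 — invert Sigma. det(Sigma) = 9·13 - (5)² = 92.
  Sigma^{-1} = (1/det) · [[d, -b], [-b, a]] = [[0.1413, -0.0543],
 [-0.0543, 0.0978]].

Step 3 — form the quadratic (x - mu)^T · Sigma^{-1} · (x - mu):
  Sigma^{-1} · (x - mu) = (-0.4783, 0.2609).
  (x - mu)^T · [Sigma^{-1} · (x - mu)] = (-3)·(-0.4783) + (1)·(0.2609) = 1.6957.

Step 4 — take square root: d = √(1.6957) ≈ 1.3022.

d(x, mu) = √(1.6957) ≈ 1.3022


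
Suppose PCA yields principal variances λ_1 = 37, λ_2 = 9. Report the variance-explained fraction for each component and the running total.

Step 1 — total variance = trace(Sigma) = Σ λ_i = 37 + 9 = 46.

Step 2 — fraction explained by component i = λ_i / Σ λ:
  PC1: 37/46 = 0.8043
  PC2: 9/46 = 0.1957

Step 3 — cumulative fraction after k components = (λ_1 + ... + λ_k) / Σ λ:
  k = 1: 37/46 = 0.8043
  k = 2: (37 + 9)/46 = 46/46 = 1

Summary (fraction, with percent):

explained: PC1 0.8043 (80.43%), PC2 0.1957 (19.57%);  cumulative: 0.8043, 1


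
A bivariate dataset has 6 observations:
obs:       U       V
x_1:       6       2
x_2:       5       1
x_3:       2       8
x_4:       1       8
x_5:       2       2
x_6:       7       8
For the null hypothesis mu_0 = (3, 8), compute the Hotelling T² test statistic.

Step 1 — sample mean vector:
  mean(U) = (6 + 5 + 2 + 1 + 2 + 7) / 6 = 23/6 = 3.8333
  mean(V) = (2 + 1 + 8 + 8 + 2 + 8) / 6 = 29/6 = 4.8333
  x̄ = (3.8333, 4.8333),  deviation x̄ - mu_0 = (3.8333, 4.8333) - (3, 8) = (0.8333, -3.1667).

Step 2 — sample covariance matrix, S[i,j] = (1/(n-1)) · Σ_k (x_{k,i} - mean_i) · (x_{k,j} - mean_j), divisor n-1 = 5:
  S[U,U] = ((2.1667)·(2.1667) + (1.1667)·(1.1667) + (-1.8333)·(-1.8333) + (-2.8333)·(-2.8333) + (-1.8333)·(-1.8333) + (3.1667)·(3.1667)) / 5 = 30.8333/5 = 6.1667
  S[U,V] = ((2.1667)·(-2.8333) + (1.1667)·(-3.8333) + (-1.8333)·(3.1667) + (-2.8333)·(3.1667) + (-1.8333)·(-2.8333) + (3.1667)·(3.1667)) / 5 = -10.1667/5 = -2.0333
  S[V,V] = ((-2.8333)·(-2.8333) + (-3.8333)·(-3.8333) + (3.1667)·(3.1667) + (3.1667)·(3.1667) + (-2.8333)·(-2.8333) + (3.1667)·(3.1667)) / 5 = 60.8333/5 = 12.1667
  S = [[6.1667, -2.0333],
 [-2.0333, 12.1667]].

Step 3 — invert S. det(S) = 6.1667·12.1667 - (-2.0333)² = 70.8933.
  S^{-1} = (1/det) · [[d, -b], [-b, a]] = [[0.1716, 0.0287],
 [0.0287, 0.087]].

Step 4 — quadratic form (x̄ - mu_0)^T · S^{-1} · (x̄ - mu_0):
  S^{-1} · (x̄ - mu_0) = (0.0522, -0.2516),
  (x̄ - mu_0)^T · [...] = (0.8333)·(0.0522) + (-3.1667)·(-0.2516) = 0.8401.

Step 5 — scale by n: T² = 6 · 0.8401 = 5.0404.

T² ≈ 5.0404


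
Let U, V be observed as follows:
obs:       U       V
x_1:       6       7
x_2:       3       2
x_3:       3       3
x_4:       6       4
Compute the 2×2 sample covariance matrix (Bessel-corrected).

Step 1 — column means:
  mean(U) = (6 + 3 + 3 + 6) / 4 = 18/4 = 4.5
  mean(V) = (7 + 2 + 3 + 4) / 4 = 16/4 = 4

Step 2 — sample covariance S[i,j] = (1/(n-1)) · Σ_k (x_{k,i} - mean_i) · (x_{k,j} - mean_j), with n-1 = 3.
  S[U,U] = ((1.5)·(1.5) + (-1.5)·(-1.5) + (-1.5)·(-1.5) + (1.5)·(1.5)) / 3 = 9/3 = 3
  S[U,V] = ((1.5)·(3) + (-1.5)·(-2) + (-1.5)·(-1) + (1.5)·(0)) / 3 = 9/3 = 3
  S[V,V] = ((3)·(3) + (-2)·(-2) + (-1)·(-1) + (0)·(0)) / 3 = 14/3 = 4.6667

S is symmetric (S[j,i] = S[i,j]). Assembling:

S = [[3, 3],
 [3, 4.6667]]


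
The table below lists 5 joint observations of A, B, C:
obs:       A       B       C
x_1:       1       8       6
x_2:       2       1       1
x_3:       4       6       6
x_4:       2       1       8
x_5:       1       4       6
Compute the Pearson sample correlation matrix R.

Step 1 — column means:
  mean(A) = (1 + 2 + 4 + 2 + 1) / 5 = 10/5 = 2
  mean(B) = (8 + 1 + 6 + 1 + 4) / 5 = 20/5 = 4
  mean(C) = (6 + 1 + 6 + 8 + 6) / 5 = 27/5 = 5.4

Step 2 — sample variances and covariances s[i,j] = (1/(n-1)) · Σ_k (x_{k,i} - mean_i) · (x_{k,j} - mean_j), with n-1 = 4:
  s[A,A] = ((-1)·(-1) + (0)·(0) + (2)·(2) + (0)·(0) + (-1)·(-1)) / 4 = 6/4 = 1.5
  s[A,B] = ((-1)·(4) + (0)·(-3) + (2)·(2) + (0)·(-3) + (-1)·(0)) / 4 = 0/4 = 0
  s[A,C] = ((-1)·(0.6) + (0)·(-4.4) + (2)·(0.6) + (0)·(2.6) + (-1)·(0.6)) / 4 = 0/4 = 0
  s[B,B] = ((4)·(4) + (-3)·(-3) + (2)·(2) + (-3)·(-3) + (0)·(0)) / 4 = 38/4 = 9.5
  s[B,C] = ((4)·(0.6) + (-3)·(-4.4) + (2)·(0.6) + (-3)·(2.6) + (0)·(0.6)) / 4 = 9/4 = 2.25
  s[C,C] = ((0.6)·(0.6) + (-4.4)·(-4.4) + (0.6)·(0.6) + (2.6)·(2.6) + (0.6)·(0.6)) / 4 = 27.2/4 = 6.8
  Sample standard deviations s_i = √(s[i,i]):
  s(A) = √(1.5) = 1.2247
  s(B) = √(9.5) = 3.0822
  s(C) = √(6.8) = 2.6077

Step 3 — r_{ij} = s_{ij} / (s_i · s_j):
  r[A,A] = 1 (diagonal).
  r[A,B] = 0 / (1.2247 · 3.0822) = 0 / 3.7749 = 0
  r[A,C] = 0 / (1.2247 · 2.6077) = 0 / 3.1937 = 0
  r[B,B] = 1 (diagonal).
  r[B,C] = 2.25 / (3.0822 · 2.6077) = 2.25 / 8.0374 = 0.2799
  r[C,C] = 1 (diagonal).

R is symmetric with unit diagonal. Assembling:

R = [[1, 0, 0],
 [0, 1, 0.2799],
 [0, 0.2799, 1]]


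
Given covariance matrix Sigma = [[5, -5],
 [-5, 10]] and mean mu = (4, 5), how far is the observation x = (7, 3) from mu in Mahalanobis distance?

Step 1 — centre the observation: (x - mu) = (3, -2).

Step 2 — invert Sigma. det(Sigma) = 5·10 - (-5)² = 25.
  Sigma^{-1} = (1/det) · [[d, -b], [-b, a]] = [[0.4, 0.2],
 [0.2, 0.2]].

Step 3 — form the quadratic (x - mu)^T · Sigma^{-1} · (x - mu):
  Sigma^{-1} · (x - mu) = (0.8, 0.2).
  (x - mu)^T · [Sigma^{-1} · (x - mu)] = (3)·(0.8) + (-2)·(0.2) = 2.

Step 4 — take square root: d = √(2) ≈ 1.4142.

d(x, mu) = √(2) ≈ 1.4142


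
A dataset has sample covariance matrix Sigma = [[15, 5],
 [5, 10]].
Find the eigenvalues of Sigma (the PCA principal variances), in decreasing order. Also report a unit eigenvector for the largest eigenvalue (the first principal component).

Step 1 — characteristic polynomial of 2×2 Sigma:
  det(Sigma - λI) = λ² - trace · λ + det = 0.
  trace = 15 + 10 = 25, det = 15·10 - (5)² = 125.
Step 2 — discriminant:
  Δ = trace² - 4·det = 625 - 500 = 125.
Step 3 — eigenvalues:
  λ = (trace ± √Δ)/2 = (25 ± 11.1803)/2,
  λ_1 = 18.0902,  λ_2 = 6.9098.

Step 4 — unit eigenvector for λ_1: solve (Sigma - λ_1 I)v = 0. First row:
  (15 - 18.0902)·v_x + (5)·v_y = 0, i.e. (-3.0902)·v_x + (5)·v_y = 0,
  so v ∝ (b, λ_1 - a) = (5, 3.0902) = u.
  ||u|| = √((5)² + (3.0902)²) = √(34.5492) ≈ 5.8779,
  v_1 = u/||u|| ≈ (0.8507, 0.5257) (||v_1|| = 1).

λ_1 = 18.0902,  λ_2 = 6.9098;  v_1 ≈ (0.8507, 0.5257)


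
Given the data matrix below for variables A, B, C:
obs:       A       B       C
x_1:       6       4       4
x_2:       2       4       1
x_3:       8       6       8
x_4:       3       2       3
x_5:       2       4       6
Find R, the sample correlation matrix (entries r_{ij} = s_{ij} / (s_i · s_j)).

Step 1 — column means:
  mean(A) = (6 + 2 + 8 + 3 + 2) / 5 = 21/5 = 4.2
  mean(B) = (4 + 4 + 6 + 2 + 4) / 5 = 20/5 = 4
  mean(C) = (4 + 1 + 8 + 3 + 6) / 5 = 22/5 = 4.4

Step 2 — sample variances and covariances s[i,j] = (1/(n-1)) · Σ_k (x_{k,i} - mean_i) · (x_{k,j} - mean_j), with n-1 = 4:
  s[A,A] = ((1.8)·(1.8) + (-2.2)·(-2.2) + (3.8)·(3.8) + (-1.2)·(-1.2) + (-2.2)·(-2.2)) / 4 = 28.8/4 = 7.2
  s[A,B] = ((1.8)·(0) + (-2.2)·(0) + (3.8)·(2) + (-1.2)·(-2) + (-2.2)·(0)) / 4 = 10/4 = 2.5
  s[A,C] = ((1.8)·(-0.4) + (-2.2)·(-3.4) + (3.8)·(3.6) + (-1.2)·(-1.4) + (-2.2)·(1.6)) / 4 = 18.6/4 = 4.65
  s[B,B] = ((0)·(0) + (0)·(0) + (2)·(2) + (-2)·(-2) + (0)·(0)) / 4 = 8/4 = 2
  s[B,C] = ((0)·(-0.4) + (0)·(-3.4) + (2)·(3.6) + (-2)·(-1.4) + (0)·(1.6)) / 4 = 10/4 = 2.5
  s[C,C] = ((-0.4)·(-0.4) + (-3.4)·(-3.4) + (3.6)·(3.6) + (-1.4)·(-1.4) + (1.6)·(1.6)) / 4 = 29.2/4 = 7.3
  Sample standard deviations s_i = √(s[i,i]):
  s(A) = √(7.2) = 2.6833
  s(B) = √(2) = 1.4142
  s(C) = √(7.3) = 2.7019

Step 3 — r_{ij} = s_{ij} / (s_i · s_j):
  r[A,A] = 1 (diagonal).
  r[A,B] = 2.5 / (2.6833 · 1.4142) = 2.5 / 3.7947 = 0.6588
  r[A,C] = 4.65 / (2.6833 · 2.7019) = 4.65 / 7.2498 = 0.6414
  r[B,B] = 1 (diagonal).
  r[B,C] = 2.5 / (1.4142 · 2.7019) = 2.5 / 3.821 = 0.6543
  r[C,C] = 1 (diagonal).

R is symmetric with unit diagonal. Assembling:

R = [[1, 0.6588, 0.6414],
 [0.6588, 1, 0.6543],
 [0.6414, 0.6543, 1]]


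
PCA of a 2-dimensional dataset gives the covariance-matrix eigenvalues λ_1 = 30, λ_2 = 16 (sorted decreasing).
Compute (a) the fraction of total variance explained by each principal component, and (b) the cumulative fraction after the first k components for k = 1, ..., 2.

Step 1 — total variance = trace(Sigma) = Σ λ_i = 30 + 16 = 46.

Step 2 — fraction explained by component i = λ_i / Σ λ:
  PC1: 30/46 = 0.6522
  PC2: 16/46 = 0.3478

Step 3 — cumulative fraction after k components = (λ_1 + ... + λ_k) / Σ λ:
  k = 1: 30/46 = 0.6522
  k = 2: (30 + 16)/46 = 46/46 = 1

Summary (fraction, with percent):

explained: PC1 0.6522 (65.22%), PC2 0.3478 (34.78%);  cumulative: 0.6522, 1


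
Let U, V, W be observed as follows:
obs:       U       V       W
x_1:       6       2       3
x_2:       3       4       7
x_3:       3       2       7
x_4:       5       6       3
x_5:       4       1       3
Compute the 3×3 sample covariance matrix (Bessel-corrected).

Step 1 — column means:
  mean(U) = (6 + 3 + 3 + 5 + 4) / 5 = 21/5 = 4.2
  mean(V) = (2 + 4 + 2 + 6 + 1) / 5 = 15/5 = 3
  mean(W) = (3 + 7 + 7 + 3 + 3) / 5 = 23/5 = 4.6

Step 2 — sample covariance S[i,j] = (1/(n-1)) · Σ_k (x_{k,i} - mean_i) · (x_{k,j} - mean_j), with n-1 = 4.
  S[U,U] = ((1.8)·(1.8) + (-1.2)·(-1.2) + (-1.2)·(-1.2) + (0.8)·(0.8) + (-0.2)·(-0.2)) / 4 = 6.8/4 = 1.7
  S[U,V] = ((1.8)·(-1) + (-1.2)·(1) + (-1.2)·(-1) + (0.8)·(3) + (-0.2)·(-2)) / 4 = 1/4 = 0.25
  S[U,W] = ((1.8)·(-1.6) + (-1.2)·(2.4) + (-1.2)·(2.4) + (0.8)·(-1.6) + (-0.2)·(-1.6)) / 4 = -9.6/4 = -2.4
  S[V,V] = ((-1)·(-1) + (1)·(1) + (-1)·(-1) + (3)·(3) + (-2)·(-2)) / 4 = 16/4 = 4
  S[V,W] = ((-1)·(-1.6) + (1)·(2.4) + (-1)·(2.4) + (3)·(-1.6) + (-2)·(-1.6)) / 4 = 0/4 = 0
  S[W,W] = ((-1.6)·(-1.6) + (2.4)·(2.4) + (2.4)·(2.4) + (-1.6)·(-1.6) + (-1.6)·(-1.6)) / 4 = 19.2/4 = 4.8

S is symmetric (S[j,i] = S[i,j]). Assembling:

S = [[1.7, 0.25, -2.4],
 [0.25, 4, 0],
 [-2.4, 0, 4.8]]
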